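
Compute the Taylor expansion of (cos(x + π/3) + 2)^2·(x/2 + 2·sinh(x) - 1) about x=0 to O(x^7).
x^6·(-√(3)/36 - 7/360) + x^5·(-13/48 + √(3)/12) + x^4·(1/12 + 5·√(3)/6) + x^3·(5/6 - 2·√(3)/3) + x^2·(1/2 - 25·√(3)/4) + x·(5·√(3)/2 + 125/8) - 25/4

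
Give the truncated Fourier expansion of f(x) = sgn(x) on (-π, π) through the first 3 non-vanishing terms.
4·sin(x)/π + 4·sin(3·x)/(3·π) + 4·sin(5·x)/(5·π)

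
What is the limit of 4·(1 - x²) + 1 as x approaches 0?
Direct substitution at x = 0 gives 5.

Final answer: 5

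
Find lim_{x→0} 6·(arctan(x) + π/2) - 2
Direct substitution at x = 0 gives -2 + 3·π.

Final answer: -2 + 3·π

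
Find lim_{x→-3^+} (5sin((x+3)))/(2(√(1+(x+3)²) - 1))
Both numerator and denominator → 0 as x → -3^+; this is a 0/0 indeterminate form.
Expand each to leading order near x = -3: numerator ~ 5·(x + 3), denominator ~ (x + 3)^2.
The limit of the ratio is ∞.

Final answer: ∞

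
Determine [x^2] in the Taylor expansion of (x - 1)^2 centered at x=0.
Expand to order 2: (x - 1)^2 = x^2 - 2·x + 1 + O(x^3).
The coefficient of x^2 is 1.

Final answer: 1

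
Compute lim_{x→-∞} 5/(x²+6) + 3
Evaluate the dominant behaviour as x → -∞; each term tends to a finite value or vanishes.
Limit = 3.

Final answer: 3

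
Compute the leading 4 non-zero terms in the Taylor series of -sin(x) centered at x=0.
x^7/5040 - x^5/120 + x^3/6 - x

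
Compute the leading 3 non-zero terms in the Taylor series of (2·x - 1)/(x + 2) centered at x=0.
-5·x^2/8 + 5·x/4 - 1/2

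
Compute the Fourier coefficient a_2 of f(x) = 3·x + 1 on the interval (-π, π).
a_2 = (1/π) ∫_{-π}^{π} f(x)·cos(2x) dx.
Evaluate the integral (use parity and integration by parts as needed): a_2 = 0.

Final answer: 0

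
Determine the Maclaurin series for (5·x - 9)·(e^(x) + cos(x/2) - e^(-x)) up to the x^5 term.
-263·x^5/1920 + 631·x^4/384 - 29·x^3/8 + 89·x^2/8 - 13·x - 9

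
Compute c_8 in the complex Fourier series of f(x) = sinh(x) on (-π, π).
Compute the real Fourier coefficients first: a_8 = 0, b_8 = -16·sinh(π)/(65·π).
Then c_8 = (a_8 − i·b_8)/2 = 8·i·sinh(π)/(65·π).

Final answer: 8·i·sinh(π)/(65·π)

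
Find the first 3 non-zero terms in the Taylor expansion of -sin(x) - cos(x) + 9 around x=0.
x^2/2 - x + 8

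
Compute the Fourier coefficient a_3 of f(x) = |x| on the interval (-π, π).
a_3 = (1/π) ∫_{-π}^{π} f(x)·cos(3x) dx.
Evaluate the integral (use parity and integration by parts as needed): a_3 = -4/(9·π).

Final answer: -4/(9·π)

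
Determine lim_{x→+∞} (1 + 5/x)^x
As x → +∞: this is the defining limit (1 + 5/x)^x → e^5.
Limit = e^(5).

Final answer: e^(5)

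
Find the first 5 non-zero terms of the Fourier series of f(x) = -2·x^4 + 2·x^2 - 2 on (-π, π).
(-104 + 16·π^2)·cos(x) + (8 - 4·π^2)·cos(2·x) + (-56/27 + 16·π^2/9)·cos(3·x) + (7/8 - π^2)·cos(4·x) - 2·π^4/5 - 2 + 2·π^2/3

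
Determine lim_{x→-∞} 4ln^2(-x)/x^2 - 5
The quotient is an ∞/∞ indeterminate form as x → -∞.
Compare growth rates of the dominant terms (exponentials ≫ polynomials ≫ logarithms), or apply L'Hôpital's rule; the quotient → 0.
Adding the constant: 0 - 5 = -5. Limit = -5.

Final answer: -5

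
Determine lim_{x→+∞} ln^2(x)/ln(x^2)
This is an ∞/∞ indeterminate form as x → +∞.
Write ln(x^2) = 2·ln(x), reducing the quotient to ln(x)/2 → ∞.
Limit = ∞.

Final answer: ∞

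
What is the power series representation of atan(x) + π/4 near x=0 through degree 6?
x^5/5 - x^3/3 + x + π/4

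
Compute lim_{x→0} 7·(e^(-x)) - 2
Direct substitution at x = 0 gives 5.

Final answer: 5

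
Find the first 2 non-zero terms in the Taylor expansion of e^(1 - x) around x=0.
-e·x + e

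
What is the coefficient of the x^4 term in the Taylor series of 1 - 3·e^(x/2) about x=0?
Expand to order 4: 1 - 3·e^(x/2) = -x^4/128 - x^3/16 - 3·x^2/8 - 3·x/2 - 2 + O(x^5).
The coefficient of x^4 is -1/128.

Final answer: -1/128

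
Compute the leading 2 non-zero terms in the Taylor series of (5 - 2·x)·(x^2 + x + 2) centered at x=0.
x + 10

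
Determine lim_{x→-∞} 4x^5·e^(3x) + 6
The product is a 0·∞ indeterminate form at x → -∞.
Rewrite the product as 4x^5 / e^(-3x) (an ∞/∞ form) and apply L'Hôpital, or use the standard hierarchy e^(3|x|) ≫ |x^5| as x → -∞.
The indeterminate product → 0, so the limit = 6.

Final answer: 6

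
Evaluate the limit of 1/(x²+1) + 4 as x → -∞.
Evaluate the dominant behaviour as x → -∞; each term tends to a finite value or vanishes.
Limit = 4.

Final answer: 4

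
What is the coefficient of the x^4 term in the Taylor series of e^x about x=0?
Expand to order 4: e^x = x^4/24 + x^3/6 + x^2/2 + x + 1 + O(x^5).
The coefficient of x^4 is 1/24.

Final answer: 1/24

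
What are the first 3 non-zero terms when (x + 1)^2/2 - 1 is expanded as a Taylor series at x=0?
x^2/2 + x - 1/2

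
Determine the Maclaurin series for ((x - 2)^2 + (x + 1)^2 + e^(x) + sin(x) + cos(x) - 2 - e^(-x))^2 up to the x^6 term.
23·x^6/120 + 47·x^5/60 + 35·x^4/12 + 13·x^3/3 + 13·x^2 + 8·x + 16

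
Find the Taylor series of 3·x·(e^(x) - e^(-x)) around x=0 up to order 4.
x^4 + 6·x^2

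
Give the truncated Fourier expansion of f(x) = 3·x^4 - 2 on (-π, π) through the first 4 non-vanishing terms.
(144 - 24·π^2)·cos(x) + (-9 + 6·π^2)·cos(2·x) + (16/9 - 8·π^2/3)·cos(3·x) - 2 + 3·π^4/5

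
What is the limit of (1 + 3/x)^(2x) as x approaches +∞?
As x → +∞: write (1 + 3/x)^(2x) = ((1 + 3/x)^x)^2 → (e^3)^2 = e^6.
Limit = e^(6).

Final answer: e^(6)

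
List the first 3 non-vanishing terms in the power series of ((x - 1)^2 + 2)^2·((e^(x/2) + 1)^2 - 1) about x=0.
51·x^2/4 - 18·x + 27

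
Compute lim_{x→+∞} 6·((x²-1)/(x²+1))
Evaluate the dominant behaviour as x → +∞; each term tends to a finite value or vanishes.
Limit = 6.

Final answer: 6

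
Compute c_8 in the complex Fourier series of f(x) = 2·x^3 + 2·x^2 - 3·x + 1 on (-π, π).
Compute the real Fourier coefficients first: a_8 = 1/8, b_8 = 51/64 - π^2/2.
Then c_8 = (a_8 − i·b_8)/2 = 1/16 - 51·i/128 + i·π^2/4.

Final answer: 1/16 - 51·i/128 + i·π^2/4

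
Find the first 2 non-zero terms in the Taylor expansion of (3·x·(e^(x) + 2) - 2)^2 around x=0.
4 - 36·x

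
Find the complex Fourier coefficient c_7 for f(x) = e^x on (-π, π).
Compute the real Fourier coefficients first: a_7 = (1 - e^(2·π))·e^(-π)/(50·π), b_7 = (-7 + 7·e^(2·π))·e^(-π)/(50·π).
Then c_7 = (a_7 − i·b_7)/2 = -e^(π)/(100·π) + e^(-π)/(100·π) - 7·i·e^(π)/(100·π) + 7·i·e^(-π)/(100·π).

Final answer: -e^(π)/(100·π) + e^(-π)/(100·π) - 7·i·e^(π)/(100·π) + 7·i·e^(-π)/(100·π)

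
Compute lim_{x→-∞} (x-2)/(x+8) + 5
Evaluate the dominant behaviour as x → -∞; each term tends to a finite value or vanishes.
Limit = 6.

Final answer: 6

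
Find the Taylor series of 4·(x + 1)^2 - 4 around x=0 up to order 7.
4·x^2 + 8·x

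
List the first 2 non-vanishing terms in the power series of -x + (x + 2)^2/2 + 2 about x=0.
x + 4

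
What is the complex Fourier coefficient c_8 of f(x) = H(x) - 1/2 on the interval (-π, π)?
Compute the real Fourier coefficients first: a_8 = 0, b_8 = 0.
Then c_8 = (a_8 − i·b_8)/2 = 0.

Final answer: 0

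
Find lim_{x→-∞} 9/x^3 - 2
Evaluate the dominant behaviour as x → -∞; each term tends to a finite value or vanishes.
Limit = -2.

Final answer: -2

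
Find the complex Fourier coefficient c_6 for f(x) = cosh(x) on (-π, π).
Compute the real Fourier coefficients first: a_6 = 2·sinh(π)/(37·π), b_6 = 0.
Then c_6 = (a_6 − i·b_6)/2 = sinh(π)/(37·π).

Final answer: sinh(π)/(37·π)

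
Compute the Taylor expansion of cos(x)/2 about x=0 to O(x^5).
x^4/48 - x^2/4 + 1/2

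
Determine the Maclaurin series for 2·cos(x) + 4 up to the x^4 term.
x^4/12 - x^2 + 6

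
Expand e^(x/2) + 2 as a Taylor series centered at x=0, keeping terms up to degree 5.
x^5/3840 + x^4/384 + x^3/48 + x^2/8 + x/2 + 3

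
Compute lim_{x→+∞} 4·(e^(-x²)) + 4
Evaluate the dominant behaviour as x → +∞; each term tends to a finite value or vanishes.
Limit = 4.

Final answer: 4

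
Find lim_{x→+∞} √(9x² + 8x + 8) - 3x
As x → +∞: multiply by the conjugate to get (8x+8)/(√(9x²+8x+8)+3x); the denominator ~ 6x, so the limit is 8/6 = 4/3.
Limit = 4/3.

Final answer: 4/3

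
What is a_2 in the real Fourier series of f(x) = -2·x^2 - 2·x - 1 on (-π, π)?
a_2 = (1/π) ∫_{-π}^{π} f(x)·cos(2x) dx.
Evaluate the integral (use parity and integration by parts as needed): a_2 = -2.

Final answer: -2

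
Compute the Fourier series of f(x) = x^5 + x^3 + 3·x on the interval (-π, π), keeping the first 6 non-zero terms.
(-38·π^2 + 2·π^4 + 234)·sin(x) + (-π^4 - 9 + 4·π^2)·sin(2·x) + (-22·π^2/27 + 206/81 + 2·π^4/3)·sin(3·x) + (-π^4/2 - 99/64 + π^2/8)·sin(4·x) + (2·π^2/25 + 738/625 + 2·π^4/5)·sin(5·x) + (-π^4/3 - 4·π^2/27 - 79/81)·sin(6·x)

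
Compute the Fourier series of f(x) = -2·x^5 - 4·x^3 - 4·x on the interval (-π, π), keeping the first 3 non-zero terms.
(-440 - 4·π^4 + 72·π^2)·sin(x) + (-6·π^2 + 13 + 2·π^4)·sin(2·x) + (-4·π^4/3 - 232/81 + 8·π^2/27)·sin(3·x)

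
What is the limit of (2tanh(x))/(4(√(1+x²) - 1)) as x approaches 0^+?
Both numerator and denominator → 0 as x → 0^+; this is a 0/0 indeterminate form.
Expand each to leading order near x = 0: numerator ~ 2·x, denominator ~ 2·x^2.
The limit of the ratio is ∞.

Final answer: ∞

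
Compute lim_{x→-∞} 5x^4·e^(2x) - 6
The product is a 0·∞ indeterminate form at x → -∞.
Rewrite the product as 5x^4 / e^(-2x) (an ∞/∞ form) and apply L'Hôpital, or use the standard hierarchy e^(2|x|) ≫ |x^4| as x → -∞.
The indeterminate product → 0, so the limit = -6.

Final answer: -6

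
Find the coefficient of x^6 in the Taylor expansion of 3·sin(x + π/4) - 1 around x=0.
Expand to order 6: 3·sin(x + π/4) - 1 = -√(2)·x^6/480 + √(2)·x^5/80 + √(2)·x^4/16 - √(2)·x^3/4 - 3·√(2)·x^2/4 + 3·√(2)·x/2 - 1 + 3·√(2)/2 + O(x^7).
The coefficient of x^6 is -√(2)/480.

Final answer: -√(2)/480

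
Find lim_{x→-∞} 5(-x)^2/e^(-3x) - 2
The quotient is an ∞/∞ indeterminate form as x → -∞.
Compare growth rates of the dominant terms (exponentials ≫ polynomials ≫ logarithms), or apply L'Hôpital's rule; the quotient → 0.
Adding the constant: 0 - 2 = -2. Limit = -2.

Final answer: -2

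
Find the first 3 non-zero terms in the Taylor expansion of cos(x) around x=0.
x^4/24 - x^2/2 + 1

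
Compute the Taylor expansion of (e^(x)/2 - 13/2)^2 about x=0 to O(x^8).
17·x^7/3360 + 19·x^6/1440 + x^5/80 - 5·x^4/48 - 3·x^3/4 - 11·x^2/4 - 6·x + 36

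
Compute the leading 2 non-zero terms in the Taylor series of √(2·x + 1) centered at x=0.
x + 1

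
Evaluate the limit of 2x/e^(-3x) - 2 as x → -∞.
The quotient is an ∞/∞ indeterminate form as x → -∞.
Compare growth rates of the dominant terms (exponentials ≫ polynomials ≫ logarithms), or apply L'Hôpital's rule; the quotient → 0.
Adding the constant: 0 - 2 = -2. Limit = -2.

Final answer: -2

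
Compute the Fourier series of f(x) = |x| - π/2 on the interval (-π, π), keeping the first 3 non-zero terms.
-4·cos(x)/π - 4·cos(3·x)/(9·π) - 4·cos(5·x)/(25·π)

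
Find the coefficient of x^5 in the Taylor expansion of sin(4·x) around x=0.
Expand to order 5: sin(4·x) = 128·x^5/15 - 32·x^3/3 + 4·x + O(x^6).
The coefficient of x^5 is 128/15.

Final answer: 128/15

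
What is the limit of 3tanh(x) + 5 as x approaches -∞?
Evaluate the dominant behaviour as x → -∞; each term tends to a finite value or vanishes.
Limit = 2.

Final answer: 2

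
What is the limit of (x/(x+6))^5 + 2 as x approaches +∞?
As x → +∞: x/(x+6) = 1/(1 + 6/x) → 1, and the 5th power of a limit-1 base also → 1; with the additive constant, 1 + 2 = 3.
Limit = 3.

Final answer: 3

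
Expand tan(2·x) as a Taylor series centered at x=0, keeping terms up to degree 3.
8·x^3/3 + 2·x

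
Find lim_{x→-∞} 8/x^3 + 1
Evaluate the dominant behaviour as x → -∞; each term tends to a finite value or vanishes.
Limit = 1.

Final answer: 1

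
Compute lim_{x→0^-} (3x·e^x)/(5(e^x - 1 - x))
Both numerator and denominator → 0 as x → 0^-; this is a 0/0 indeterminate form.
Expand each to leading order near x = 0: numerator ~ 3·x, denominator ~ 5·x^2/2.
The limit of the ratio is -∞.

Final answer: -∞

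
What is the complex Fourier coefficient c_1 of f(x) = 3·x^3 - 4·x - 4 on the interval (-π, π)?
Compute the real Fourier coefficients first: a_1 = 0, b_1 = -44 + 6·π^2.
Then c_1 = (a_1 − i·b_1)/2 = -3·i·π^2 + 22·i.

Final answer: -3·i·π^2 + 22·i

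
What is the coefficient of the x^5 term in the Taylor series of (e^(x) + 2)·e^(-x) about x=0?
Expand to order 5: (e^(x) + 2)·e^(-x) = -x^5/60 + x^4/12 - x^3/3 + x^2 - 2·x + 3 + O(x^6).
The coefficient of x^5 is -1/60.

Final answer: -1/60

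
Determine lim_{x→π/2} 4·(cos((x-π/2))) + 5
Direct substitution at x = π/2 gives 9.

Final answer: 9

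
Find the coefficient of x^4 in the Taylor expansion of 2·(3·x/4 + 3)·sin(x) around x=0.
Expand to order 4: 2·(3·x/4 + 3)·sin(x) = -x^4/4 - x^3 + 3·x^2/2 + 6·x + O(x^5).
The coefficient of x^4 is -1/4.

Final answer: -1/4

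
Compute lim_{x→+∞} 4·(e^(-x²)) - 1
Evaluate the dominant behaviour as x → +∞; each term tends to a finite value or vanishes.
Limit = -1.

Final answer: -1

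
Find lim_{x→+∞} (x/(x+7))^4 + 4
As x → +∞: x/(x+7) = 1/(1 + 7/x) → 1, and the 4th power of a limit-1 base also → 1; with the additive constant, 1 + 4 = 5.
Limit = 5.

Final answer: 5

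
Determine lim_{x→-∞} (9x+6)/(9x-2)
Evaluate the dominant behaviour as x → -∞; each term tends to a finite value or vanishes.
Limit = 1.

Final answer: 1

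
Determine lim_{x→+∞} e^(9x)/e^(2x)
This is an ∞/∞ indeterminate form as x → +∞.
Rewrite e^(9x)/e^(2x) = e^((9−2)x) = e^(7x); the exponent coefficient is 7 > 0 so e^(7x) → ∞.
Limit = ∞.

Final answer: ∞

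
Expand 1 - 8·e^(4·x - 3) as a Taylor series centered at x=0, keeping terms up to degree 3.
-256·x^3·e^(-3)/3 - 64·x^2·e^(-3) - 32·x·e^(-3) - 8·e^(-3) + 1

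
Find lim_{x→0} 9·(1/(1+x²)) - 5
Direct substitution at x = 0 gives 4.

Final answer: 4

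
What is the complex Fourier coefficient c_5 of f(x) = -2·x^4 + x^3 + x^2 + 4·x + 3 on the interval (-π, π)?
Compute the real Fourier coefficients first: a_5 = -196/625 + 16·π^2/25, b_5 = 188/125 + 2·π^2/5.
Then c_5 = (a_5 − i·b_5)/2 = -98/625 + 8·π^2/25 - i·π^2/5 - 94·i/125.

Final answer: -98/625 + 8·π^2/25 - i·π^2/5 - 94·i/125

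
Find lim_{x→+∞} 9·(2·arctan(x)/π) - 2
Evaluate the dominant behaviour as x → +∞; each term tends to a finite value or vanishes.
Limit = 7.

Final answer: 7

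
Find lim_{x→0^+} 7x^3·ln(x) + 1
The product is a 0·∞ indeterminate form at x → 0⁺.
Rewrite the product as 7·ln(x) / x^(-3) and apply L'Hôpital, or use the standard hierarchy x^(-3) ≫ |ln x| as x → 0⁺.
The indeterminate product → 0, so the limit = 1.

Final answer: 1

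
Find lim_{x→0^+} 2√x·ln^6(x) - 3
The product is a 0·∞ indeterminate form at x → 0⁺.
Rewrite the product as 2·ln^6(x) / x^(-1/2) and apply L'Hôpital, or use the standard hierarchy x^(-1/2) ≫ |ln x|^6 as x → 0⁺.
The indeterminate product → 0, so the limit = -3.

Final answer: -3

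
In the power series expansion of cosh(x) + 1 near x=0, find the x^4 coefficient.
Expand to order 4: cosh(x) + 1 = x^4/24 + x^2/2 + 2 + O(x^5).
The coefficient of x^4 is 1/24.

Final answer: 1/24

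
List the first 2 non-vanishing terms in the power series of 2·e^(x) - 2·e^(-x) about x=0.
2·x^3/3 + 4·x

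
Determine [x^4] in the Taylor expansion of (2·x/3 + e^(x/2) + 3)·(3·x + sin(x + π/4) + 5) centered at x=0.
Expand to order 4: (2·x/3 + e^(x/2) + 3)·(3·x + sin(x + π/4) + 5) = x^4·(29/384 - 77·√(2)/2304) + x^3·(23/48 - 53·√(2)/96) + x^2·(33/8 - 17·√(2)/48) + x·(31·√(2)/12 + 107/6) + 2·√(2) + 20 + O(x^5).
The coefficient of x^4 is 29/384 - 77·√(2)/2304.

Final answer: 29/384 - 77·√(2)/2304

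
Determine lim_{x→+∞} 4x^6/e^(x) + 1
The quotient is an ∞/∞ indeterminate form as x → +∞.
The exponential denominator e^(x) dominates the polynomial numerator (e^x ≫ x^6 as x → ∞), so the quotient → 0.
Adding the constant: 0 + 1 = 1. Limit = 1.

Final answer: 1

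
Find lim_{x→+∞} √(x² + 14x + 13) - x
This is an ∞ − ∞ indeterminate form.
Multiply and divide by the conjugate √(x²+14x + 13) + x; the x² terms cancel, leaving (14x + 13)/(√(x²+14x + 13)+x) → 14/2 = 7.
Limit = 7.

Final answer: 7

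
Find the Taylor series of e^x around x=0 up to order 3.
x^3/6 + x^2/2 + x + 1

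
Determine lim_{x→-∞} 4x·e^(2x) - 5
The product is a 0·∞ indeterminate form at x → -∞.
Rewrite the product as 4x / e^(-2x) (an ∞/∞ form) and apply L'Hôpital, or use the standard hierarchy e^(2|x|) ≫ |x| as x → -∞.
The indeterminate product → 0, so the limit = -5.

Final answer: -5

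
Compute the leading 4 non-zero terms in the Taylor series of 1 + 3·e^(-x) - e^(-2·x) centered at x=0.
5·x^3/6 - x^2/2 - x + 3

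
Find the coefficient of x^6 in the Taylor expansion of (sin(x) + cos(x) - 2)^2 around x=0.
Expand to order 6: (sin(x) + cos(x) - 2)^2 = x^6/180 + 7·x^5/30 - x^4/6 - 2·x^3/3 + 2·x^2 - 2·x + 1 + O(x^7).
The coefficient of x^6 is 1/180.

Final answer: 1/180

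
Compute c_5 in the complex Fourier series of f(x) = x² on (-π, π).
Compute the real Fourier coefficients first: a_5 = -4/25, b_5 = 0.
Then c_5 = (a_5 − i·b_5)/2 = -2/25.

Final answer: -2/25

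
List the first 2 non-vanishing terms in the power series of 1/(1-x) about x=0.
x + 1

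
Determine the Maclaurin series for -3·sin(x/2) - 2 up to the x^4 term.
x^3/16 - 3·x/2 - 2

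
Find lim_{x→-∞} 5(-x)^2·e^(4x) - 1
The product is a 0·∞ indeterminate form at x → -∞.
Rewrite the product as 5(-x)^2 / e^(-4x) (an ∞/∞ form) and apply L'Hôpital, or use the standard hierarchy e^(4|x|) ≫ |(-x)^2| as x → -∞.
The indeterminate product → 0, so the limit = -1.

Final answer: -1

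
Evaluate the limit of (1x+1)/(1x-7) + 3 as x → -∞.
Evaluate the dominant behaviour as x → -∞; each term tends to a finite value or vanishes.
Limit = 4.

Final answer: 4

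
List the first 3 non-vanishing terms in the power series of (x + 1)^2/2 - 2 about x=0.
x^2/2 + x - 3/2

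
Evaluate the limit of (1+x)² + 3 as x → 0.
Direct substitution at x = 0 gives 4.

Final answer: 4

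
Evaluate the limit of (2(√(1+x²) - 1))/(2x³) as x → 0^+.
Both numerator and denominator → 0 as x → 0^+; this is a 0/0 indeterminate form.
Expand each to leading order near x = 0: numerator ~ x^2, denominator ~ 2·x^3.
The limit of the ratio is ∞.

Final answer: ∞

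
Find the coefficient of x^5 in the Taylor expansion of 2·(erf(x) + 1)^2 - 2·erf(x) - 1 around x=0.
Expand to order 5: 2·(erf(x) + 1)^2 - 2·erf(x) - 1 = 2·x^5/(5·√(π)) - 16·x^4/(3·π) - 4·x^3/(3·√(π)) + 8·x^2/π + 4·x/√(π) + 1 + O(x^6).
The coefficient of x^5 is 2/(5·√(π)).

Final answer: 2/(5·√(π))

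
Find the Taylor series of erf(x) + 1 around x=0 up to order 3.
-2·x^3/(3·√(π)) + 2·x/√(π) + 1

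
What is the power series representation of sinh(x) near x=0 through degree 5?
x^5/120 + x^3/6 + x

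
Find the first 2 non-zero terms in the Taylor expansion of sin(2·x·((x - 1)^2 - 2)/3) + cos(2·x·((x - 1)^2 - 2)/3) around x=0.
1 - 2·x/3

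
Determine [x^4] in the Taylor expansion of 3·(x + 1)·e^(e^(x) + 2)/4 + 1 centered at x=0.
Expand to order 4: 3·(x + 1)·e^(e^(x) + 2)/4 + 1 = 35·x^4·e^(3)/32 + 11·x^3·e^(3)/8 + 3·x^2·e^(3)/2 + 3·x·e^(3)/2 + 1 + 3·e^(3)/4 + O(x^5).
The coefficient of x^4 is 35·e^(3)/32.

Final answer: 35·e^(3)/32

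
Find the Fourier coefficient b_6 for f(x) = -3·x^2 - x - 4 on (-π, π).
b_6 = (1/π) ∫_{-π}^{π} f(x)·sin(6x) dx.
Evaluate the integral (use parity and integration by parts as needed): b_6 = 1/3.

Final answer: 1/3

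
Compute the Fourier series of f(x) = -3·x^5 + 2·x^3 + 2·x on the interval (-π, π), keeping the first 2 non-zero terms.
(-740 - 6·π^4 + 124·π^2)·sin(x) + (-17·π^2 + 47/2 + 3·π^4)·sin(2·x)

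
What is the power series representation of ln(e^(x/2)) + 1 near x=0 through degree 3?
x/2 + 1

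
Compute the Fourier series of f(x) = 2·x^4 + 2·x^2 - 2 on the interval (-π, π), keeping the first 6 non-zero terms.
(88 - 16·π^2)·cos(x) + (-4 + 4·π^2)·cos(2·x) + (8/27 - 16·π^2/9)·cos(3·x) + (1/8 + π^2)·cos(4·x) + (-16·π^2/25 - 104/625)·cos(5·x) - 2 + 2·π^2/3 + 2·π^4/5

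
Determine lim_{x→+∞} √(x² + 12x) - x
This is an ∞ − ∞ indeterminate form.
Multiply and divide by the conjugate √(x²+12x) + x; the x² terms cancel, leaving (12x)/(√(x²+12x)+x) → 12/2 = 6.
Limit = 6.

Final answer: 6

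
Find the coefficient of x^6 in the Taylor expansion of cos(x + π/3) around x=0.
Expand to order 6: cos(x + π/3) = -x^6/1440 - √(3)·x^5/240 + x^4/48 + √(3)·x^3/12 - x^2/4 - √(3)·x/2 + 1/2 + O(x^7).
The coefficient of x^6 is -1/1440.

Final answer: -1/1440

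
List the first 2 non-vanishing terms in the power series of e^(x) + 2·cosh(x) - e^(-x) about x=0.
2·x + 2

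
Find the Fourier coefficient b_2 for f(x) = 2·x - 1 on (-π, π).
b_2 = (1/π) ∫_{-π}^{π} f(x)·sin(2x) dx.
Evaluate the integral (use parity and integration by parts as needed): b_2 = -2.

Final answer: -2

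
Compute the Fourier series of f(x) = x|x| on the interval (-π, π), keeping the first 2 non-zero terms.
(-8 + 2·π^2)·sin(x)/π - π·sin(2·x)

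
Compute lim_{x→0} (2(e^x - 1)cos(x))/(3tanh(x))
Both numerator and denominator → 0 as x → 0; this is a 0/0 indeterminate form.
Expand each to leading order near x = 0: numerator ~ 2·x, denominator ~ 3·x.
The limit of the ratio is 2/3.

Final answer: 2/3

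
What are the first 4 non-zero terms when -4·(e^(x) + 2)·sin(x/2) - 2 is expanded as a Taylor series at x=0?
-3·x^3/4 - 2·x^2 - 6·x - 2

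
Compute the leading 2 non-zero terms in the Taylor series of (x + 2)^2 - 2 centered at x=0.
4·x + 2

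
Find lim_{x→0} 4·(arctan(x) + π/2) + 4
Direct substitution at x = 0 gives 4 + 2·π.

Final answer: 4 + 2·π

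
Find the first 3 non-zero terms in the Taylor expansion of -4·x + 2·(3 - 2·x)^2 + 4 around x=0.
8·x^2 - 28·x + 22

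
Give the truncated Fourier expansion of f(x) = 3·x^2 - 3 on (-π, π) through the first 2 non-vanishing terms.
-12·cos(x) - 3 + π^2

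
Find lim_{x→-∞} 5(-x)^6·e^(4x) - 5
The product is a 0·∞ indeterminate form at x → -∞.
Rewrite the product as 5(-x)^6 / e^(-4x) (an ∞/∞ form) and apply L'Hôpital, or use the standard hierarchy e^(4|x|) ≫ |(-x)^6| as x → -∞.
The indeterminate product → 0, so the limit = -5.

Final answer: -5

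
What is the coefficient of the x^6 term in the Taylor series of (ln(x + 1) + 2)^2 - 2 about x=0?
Expand to order 6: (ln(x + 1) + 2)^2 - 2 = 17·x^6/180 - x^5/30 - x^4/12 + x^3/3 - x^2 + 4·x + 2 + O(x^7).
The coefficient of x^6 is 17/180.

Final answer: 17/180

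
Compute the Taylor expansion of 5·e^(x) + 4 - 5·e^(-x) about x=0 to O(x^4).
5·x^3/3 + 10·x + 4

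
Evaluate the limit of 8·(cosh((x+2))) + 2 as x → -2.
Direct substitution at x = -2 gives 10.

Final answer: 10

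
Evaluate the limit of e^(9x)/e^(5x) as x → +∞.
This is an ∞/∞ indeterminate form as x → +∞.
Rewrite e^(9x)/e^(5x) = e^((9−5)x) = e^(4x); the exponent coefficient is 4 > 0 so e^(4x) → ∞.
Limit = ∞.

Final answer: ∞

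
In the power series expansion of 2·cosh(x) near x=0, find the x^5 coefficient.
Expand to order 5: 2·cosh(x) = x^4/12 + x^2 + 2 + O(x^6).
The coefficient of x^5 is 0.

Final answer: 0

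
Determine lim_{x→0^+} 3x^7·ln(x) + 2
The product is a 0·∞ indeterminate form at x → 0⁺.
Rewrite the product as 3·ln(x) / x^(-7) and apply L'Hôpital, or use the standard hierarchy x^(-7) ≫ |ln x| as x → 0⁺.
The indeterminate product → 0, so the limit = 2.

Final answer: 2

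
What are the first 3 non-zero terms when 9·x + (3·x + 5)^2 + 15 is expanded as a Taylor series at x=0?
9·x^2 + 39·x + 40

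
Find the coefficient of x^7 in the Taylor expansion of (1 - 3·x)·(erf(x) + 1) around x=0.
Expand to order 7: (1 - 3·x)·(erf(x) + 1) = -x^7/(21·√(π)) - 3·x^6/(5·√(π)) + x^5/(5·√(π)) + 2·x^4/√(π) - 2·x^3/(3·√(π)) - 6·x^2/√(π) + x·(-3 + 2/√(π)) + 1 + O(x^8).
The coefficient of x^7 is -1/(21·√(π)).

Final answer: -1/(21·√(π))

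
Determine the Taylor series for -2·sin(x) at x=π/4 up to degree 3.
-√(2) - √(2)·(x - π/4) + √(2)·(x - π/4)^2/2 + √(2)·(x - π/4)^3/6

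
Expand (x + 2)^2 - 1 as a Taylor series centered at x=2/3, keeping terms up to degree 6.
55/9 + 16·(x - 2/3)/3 + (x - 2/3)^2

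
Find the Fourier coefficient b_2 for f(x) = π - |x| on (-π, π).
b_2 = (1/π) ∫_{-π}^{π} f(x)·sin(2x) dx.
Evaluate the integral (use parity and integration by parts as needed): b_2 = 0.

Final answer: 0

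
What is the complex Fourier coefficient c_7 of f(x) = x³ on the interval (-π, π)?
Compute the real Fourier coefficients first: a_7 = 0, b_7 = -12/343 + 2·π^2/7.
Then c_7 = (a_7 − i·b_7)/2 = -i·π^2/7 + 6·i/343.

Final answer: -i·π^2/7 + 6·i/343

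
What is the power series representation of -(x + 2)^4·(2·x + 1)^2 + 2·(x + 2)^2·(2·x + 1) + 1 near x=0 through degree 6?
-4·x^6 - 36·x^5 - 129·x^4 - 228·x^3 - 198·x^2 - 72·x - 7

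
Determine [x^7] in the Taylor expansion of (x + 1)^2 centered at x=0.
Expand to order 7: (x + 1)^2 = x^2 + 2·x + 1 + O(x^8).
The coefficient of x^7 is 0.

Final answer: 0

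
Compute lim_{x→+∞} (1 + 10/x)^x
As x → +∞: this is the defining limit (1 + 10/x)^x → e^10.
Limit = e^(10).

Final answer: e^(10)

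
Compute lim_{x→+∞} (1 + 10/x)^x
As x → +∞: this is the defining limit (1 + 10/x)^x → e^10.
Limit = e^(10).

Final answer: e^(10)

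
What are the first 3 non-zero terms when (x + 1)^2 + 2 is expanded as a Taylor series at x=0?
x^2 + 2·x + 3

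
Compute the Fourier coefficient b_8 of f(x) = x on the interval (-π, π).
b_8 = (1/π) ∫_{-π}^{π} f(x)·sin(8x) dx.
Evaluate the integral (use parity and integration by parts as needed): b_8 = -1/4.

Final answer: -1/4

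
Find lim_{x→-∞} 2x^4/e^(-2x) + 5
The quotient is an ∞/∞ indeterminate form as x → -∞.
Compare growth rates of the dominant terms (exponentials ≫ polynomials ≫ logarithms), or apply L'Hôpital's rule; the quotient → 0.
Adding the constant: 0 + 5 = 5. Limit = 5.

Final answer: 5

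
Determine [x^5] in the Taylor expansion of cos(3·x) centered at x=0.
Expand to order 5: cos(3·x) = 27·x^4/8 - 9·x^2/2 + 1 + O(x^6).
The coefficient of x^5 is 0.

Final answer: 0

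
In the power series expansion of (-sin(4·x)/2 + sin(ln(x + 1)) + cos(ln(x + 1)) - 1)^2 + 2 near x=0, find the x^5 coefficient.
Expand to order 5: (-sin(4·x)/2 + sin(ln(x + 1)) + cos(ln(x + 1)) - 1)^2 + 2 = -67·x^5/6 - 11·x^4 + 2·x^3 + x^2 + 2 + O(x^6).
The coefficient of x^5 is -67/6.

Final answer: -67/6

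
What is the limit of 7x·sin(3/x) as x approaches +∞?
As x → +∞: let u = 3/x → 0⁺; then 7·x·sin(3/x) = 7·3·sin(u)/u → 7·3·1 = 21.
Limit = 21.

Final answer: 21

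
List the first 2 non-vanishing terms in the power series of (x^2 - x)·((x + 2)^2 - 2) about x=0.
-2·x^2 - 2·x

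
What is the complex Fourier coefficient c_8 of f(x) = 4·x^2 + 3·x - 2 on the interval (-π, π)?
Compute the real Fourier coefficients first: a_8 = 1/4, b_8 = -3/4.
Then c_8 = (a_8 − i·b_8)/2 = 1/8 + 3·i/8.

Final answer: 1/8 + 3·i/8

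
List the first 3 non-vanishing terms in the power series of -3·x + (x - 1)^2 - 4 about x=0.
x^2 - 5·x - 3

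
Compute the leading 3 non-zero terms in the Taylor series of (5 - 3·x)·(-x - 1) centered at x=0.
3·x^2 - 2·x - 5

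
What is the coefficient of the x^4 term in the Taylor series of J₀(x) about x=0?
Expand to order 4: J₀(x) = x^4/64 - x^2/4 + 1 + O(x^5).
The coefficient of x^4 is 1/64.

Final answer: 1/64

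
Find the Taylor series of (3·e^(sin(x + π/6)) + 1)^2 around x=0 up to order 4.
x^4·(1 + 3·e^(1/2))^2·(-243·e/(64·(1 + 3·e^(1/2))^2) - 55·e^(1/2)/(64·(1 + 3·e^(1/2)))) + x^3·(1 + 3·e^(1/2))^2·(-7·√(3)·e^(1/2)/(8·(1 + 3·e^(1/2))) + 9·√(3)·e/(8·(1 + 3·e^(1/2))^2)) + x^2·(1 + 3·e^(1/2))^2·(3·e^(1/2)/(4·(1 + 3·e^(1/2))) + 27·e/(4·(1 + 3·e^(1/2))^2)) + 3·√(3)·x·(1 + 3·e^(1/2))·e^(1/2) + (1 + 3·e^(1/2))^2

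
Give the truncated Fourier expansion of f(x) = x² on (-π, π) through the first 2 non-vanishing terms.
-4·cos(x) + π^2/3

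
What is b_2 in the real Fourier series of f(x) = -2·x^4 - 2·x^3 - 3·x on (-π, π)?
b_2 = (1/π) ∫_{-π}^{π} f(x)·sin(2x) dx.
Evaluate the integral (use parity and integration by parts as needed): b_2 = 2·π^2.

Final answer: 2·π^2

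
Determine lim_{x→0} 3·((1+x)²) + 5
Direct substitution at x = 0 gives 8.

Final answer: 8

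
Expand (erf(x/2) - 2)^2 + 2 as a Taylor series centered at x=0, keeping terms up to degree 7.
x^7/(672·√(π)) + 7·x^6/(360·π) - x^5/(40·√(π)) - x^4/(6·π) + x^3/(3·√(π)) + x^2/π - 4·x/√(π) + 6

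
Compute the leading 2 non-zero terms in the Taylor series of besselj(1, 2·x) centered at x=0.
-x^3/2 + x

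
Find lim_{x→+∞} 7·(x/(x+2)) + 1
Evaluate the dominant behaviour as x → +∞; each term tends to a finite value or vanishes.
Limit = 8.

Final answer: 8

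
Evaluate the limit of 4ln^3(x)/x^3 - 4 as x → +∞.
The quotient is an ∞/∞ indeterminate form as x → +∞.
The polynomial denominator x^3 dominates the logarithmic numerator (any positive power of x ≫ ln^3(x) as x → ∞), so the quotient → 0.
Adding the constant: 0 - 4 = -4. Limit = -4.

Final answer: -4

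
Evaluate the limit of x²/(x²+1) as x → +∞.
Evaluate the dominant behaviour as x → +∞; each term tends to a finite value or vanishes.
Limit = 1.

Final answer: 1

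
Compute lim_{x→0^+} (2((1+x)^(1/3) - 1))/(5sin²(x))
Both numerator and denominator → 0 as x → 0^+; this is a 0/0 indeterminate form.
Expand each to leading order near x = 0: numerator ~ 2·x/3, denominator ~ 5·x^2.
The limit of the ratio is ∞.

Final answer: ∞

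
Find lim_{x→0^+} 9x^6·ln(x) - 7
The product is a 0·∞ indeterminate form at x → 0⁺.
Rewrite the product as 9·ln(x) / x^(-6) and apply L'Hôpital, or use the standard hierarchy x^(-6) ≫ |ln x| as x → 0⁺.
The indeterminate product → 0, so the limit = -7.

Final answer: -7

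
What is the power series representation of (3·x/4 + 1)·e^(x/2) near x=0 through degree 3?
11·x^3/96 + x^2/2 + 5·x/4 + 1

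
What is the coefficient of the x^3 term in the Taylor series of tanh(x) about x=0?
Expand to order 3: tanh(x) = -x^3/3 + x + O(x^4).
The coefficient of x^3 is -1/3.

Final answer: -1/3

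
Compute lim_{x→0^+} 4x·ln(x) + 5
The product is a 0·∞ indeterminate form at x → 0⁺.
Rewrite the product as 4·ln(x) / x^(-1) and apply L'Hôpital, or use the standard hierarchy x^(-1) ≫ |ln x| as x → 0⁺.
The indeterminate product → 0, so the limit = 5.

Final answer: 5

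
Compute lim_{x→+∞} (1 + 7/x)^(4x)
As x → +∞: write (1 + 7/x)^(4x) = ((1 + 7/x)^x)^4 → (e^7)^4 = e^28.
Limit = e^(28).

Final answer: e^(28)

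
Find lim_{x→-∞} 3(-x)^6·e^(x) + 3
The product is a 0·∞ indeterminate form at x → -∞.
Rewrite the product as 3(-x)^6 / e^(-x) (an ∞/∞ form) and apply L'Hôpital, or use the standard hierarchy e^(|x|) ≫ |(-x)^6| as x → -∞.
The indeterminate product → 0, so the limit = 3.

Final answer: 3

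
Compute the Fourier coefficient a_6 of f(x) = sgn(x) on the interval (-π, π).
a_6 = (1/π) ∫_{-π}^{π} f(x)·cos(6x) dx.
Evaluate the integral (use parity and integration by parts as needed): a_6 = 0.

Final answer: 0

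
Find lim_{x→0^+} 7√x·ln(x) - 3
The product is a 0·∞ indeterminate form at x → 0⁺.
Rewrite the product as 7·ln(x) / x^(-1/2) and apply L'Hôpital, or use the standard hierarchy x^(-1/2) ≫ |ln x| as x → 0⁺.
The indeterminate product → 0, so the limit = -3.

Final answer: -3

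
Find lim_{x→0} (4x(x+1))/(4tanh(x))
Both numerator and denominator → 0 as x → 0; this is a 0/0 indeterminate form.
Expand each to leading order near x = 0: numerator ~ 4·x, denominator ~ 4·x.
The limit of the ratio is 1.

Final answer: 1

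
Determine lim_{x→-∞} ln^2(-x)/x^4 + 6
The quotient is an ∞/∞ indeterminate form as x → -∞.
Compare growth rates of the dominant terms (exponentials ≫ polynomials ≫ logarithms), or apply L'Hôpital's rule; the quotient → 0.
Adding the constant: 0 + 6 = 6. Limit = 6.

Final answer: 6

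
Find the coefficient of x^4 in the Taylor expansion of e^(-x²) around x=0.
Expand to order 4: e^(-x²) = x^4/2 - x^2 + 1 + O(x^5).
The coefficient of x^4 is 1/2.

Final answer: 1/2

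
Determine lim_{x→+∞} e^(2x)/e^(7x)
This is an ∞/∞ indeterminate form as x → +∞.
Rewrite e^(2x)/e^(7x) = e^((2−7)x) = e^(-5x); the exponent coefficient is -5 < 0 so e^(-5x) → 0.
Limit = 0.

Final answer: 0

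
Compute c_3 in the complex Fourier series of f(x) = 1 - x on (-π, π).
Compute the real Fourier coefficients first: a_3 = 0, b_3 = -2/3.
Then c_3 = (a_3 − i·b_3)/2 = i/3.

Final answer: i/3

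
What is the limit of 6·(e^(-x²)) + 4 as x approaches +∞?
Evaluate the dominant behaviour as x → +∞; each term tends to a finite value or vanishes.
Limit = 4.

Final answer: 4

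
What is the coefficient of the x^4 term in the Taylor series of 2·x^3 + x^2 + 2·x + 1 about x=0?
Expand to order 4: 2·x^3 + x^2 + 2·x + 1 = 2·x^3 + x^2 + 2·x + 1 + O(x^5).
The coefficient of x^4 is 0.

Final answer: 0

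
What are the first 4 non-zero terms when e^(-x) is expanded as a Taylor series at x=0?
-x^3/6 + x^2/2 - x + 1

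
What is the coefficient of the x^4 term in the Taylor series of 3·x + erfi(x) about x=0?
Expand to order 4: 3·x + erfi(x) = 2·x^3/(3·√(π)) + x·(2/√(π) + 3) + O(x^5).
The coefficient of x^4 is 0.

Final answer: 0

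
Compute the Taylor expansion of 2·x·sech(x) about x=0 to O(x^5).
-x^3 + 2·x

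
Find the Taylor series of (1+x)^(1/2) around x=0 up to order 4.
-5·x^4/128 + x^3/16 - x^2/8 + x/2 + 1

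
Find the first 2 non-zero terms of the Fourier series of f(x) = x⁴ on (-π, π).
(48 - 8·π^2)·cos(x) + π^4/5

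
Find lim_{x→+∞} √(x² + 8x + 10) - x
This is an ∞ − ∞ indeterminate form.
Multiply and divide by the conjugate √(x²+8x + 10) + x; the x² terms cancel, leaving (8x + 10)/(√(x²+8x + 10)+x) → 8/2 = 4.
Limit = 4.

Final answer: 4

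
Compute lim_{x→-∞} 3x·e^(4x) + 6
The product is a 0·∞ indeterminate form at x → -∞.
Rewrite the product as 3x / e^(-4x) (an ∞/∞ form) and apply L'Hôpital, or use the standard hierarchy e^(4|x|) ≫ |x| as x → -∞.
The indeterminate product → 0, so the limit = 6.

Final answer: 6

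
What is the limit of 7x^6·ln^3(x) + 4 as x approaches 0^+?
The product is a 0·∞ indeterminate form at x → 0⁺.
Rewrite the product as 7·ln^3(x) / x^(-6) and apply L'Hôpital, or use the standard hierarchy x^(-6) ≫ |ln x|^3 as x → 0⁺.
The indeterminate product → 0, so the limit = 4.

Final answer: 4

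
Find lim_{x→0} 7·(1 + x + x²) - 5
Direct substitution at x = 0 gives 2.

Final answer: 2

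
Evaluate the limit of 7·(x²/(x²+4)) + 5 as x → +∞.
Evaluate the dominant behaviour as x → +∞; each term tends to a finite value or vanishes.
Limit = 12.

Final answer: 12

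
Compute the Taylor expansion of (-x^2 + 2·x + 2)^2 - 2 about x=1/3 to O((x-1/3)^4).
367/81 + 184·(x - 1/3)/27 - 10·(x - 1/3)^2/3 - 8·(x - 1/3)^3/3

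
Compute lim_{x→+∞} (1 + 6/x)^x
As x → +∞: this is the defining limit (1 + 6/x)^x → e^6.
Limit = e^(6).

Final answer: e^(6)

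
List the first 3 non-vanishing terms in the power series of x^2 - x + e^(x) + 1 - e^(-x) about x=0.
x^2 + x + 1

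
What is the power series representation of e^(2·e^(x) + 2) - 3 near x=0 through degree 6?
27·x^6·e^(4)/8 + 227·x^5·e^(4)/60 + 47·x^4·e^(4)/12 + 11·x^3·e^(4)/3 + 3·x^2·e^(4) + 2·x·e^(4) - 3 + e^(4)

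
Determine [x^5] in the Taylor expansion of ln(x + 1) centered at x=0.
Expand to order 5: ln(x + 1) = x^5/5 - x^4/4 + x^3/3 - x^2/2 + x + O(x^6).
The coefficient of x^5 is 1/5.

Final answer: 1/5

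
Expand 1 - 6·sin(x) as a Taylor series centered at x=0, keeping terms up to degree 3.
x^3 - 6·x + 1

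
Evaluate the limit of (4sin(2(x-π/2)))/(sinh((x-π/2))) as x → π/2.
Both numerator and denominator → 0 as x → π/2; this is a 0/0 indeterminate form.
Expand each to leading order near x = π/2: numerator ~ 8·(x - π/2), denominator ~ (x - π/2).
The limit of the ratio is 8.

Final answer: 8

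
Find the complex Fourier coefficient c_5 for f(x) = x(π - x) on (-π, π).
Compute the real Fourier coefficients first: a_5 = 4/25, b_5 = 2·π/5.
Then c_5 = (a_5 − i·b_5)/2 = 2/25 - i·π/5.

Final answer: 2/25 - i·π/5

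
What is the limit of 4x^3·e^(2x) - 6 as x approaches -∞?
The product is a 0·∞ indeterminate form at x → -∞.
Rewrite the product as 4x^3 / e^(-2x) (an ∞/∞ form) and apply L'Hôpital, or use the standard hierarchy e^(2|x|) ≫ |x^3| as x → -∞.
The indeterminate product → 0, so the limit = -6.

Final answer: -6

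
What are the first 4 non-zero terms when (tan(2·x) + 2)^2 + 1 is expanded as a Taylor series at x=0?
32·x^3/3 + 4·x^2 + 8·x + 5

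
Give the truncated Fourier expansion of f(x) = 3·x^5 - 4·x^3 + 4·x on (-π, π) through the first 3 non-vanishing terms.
(-128·π^2 + 6·π^4 + 776)·sin(x) + (-3·π^4 - 65/2 + 19·π^2)·sin(2·x) + (-64·π^2/9 + 200/27 + 2·π^4)·sin(3·x)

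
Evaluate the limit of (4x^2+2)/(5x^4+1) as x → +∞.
This is an ∞/∞ indeterminate form as x → +∞.
Divide numerator and denominator by x^4 and let the lower-order terms vanish; the numerator's degree 2 is below the denominator's degree 4, so the quotient → 0.
Limit = 0.

Final answer: 0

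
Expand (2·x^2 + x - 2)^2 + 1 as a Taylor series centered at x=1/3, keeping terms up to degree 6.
250/81 - 182·(x - 1/3)/27 - (x - 1/3)^2/3 + 28·(x - 1/3)^3/3 + 4·(x - 1/3)^4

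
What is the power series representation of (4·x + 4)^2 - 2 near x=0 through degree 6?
16·x^2 + 32·x + 14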